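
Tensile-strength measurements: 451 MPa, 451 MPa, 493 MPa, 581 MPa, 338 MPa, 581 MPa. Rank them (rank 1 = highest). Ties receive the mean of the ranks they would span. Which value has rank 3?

Sorted (descending): 581, 581, 493, 451, 451, 338
The 2 values of 581 occupy positions 1–2 → average rank (1+2)/2 = 1.5.
The 2 values of 451 occupy positions 4–5 → average rank (4+5)/2 = 4.5.
Rank 3 → value 493.

493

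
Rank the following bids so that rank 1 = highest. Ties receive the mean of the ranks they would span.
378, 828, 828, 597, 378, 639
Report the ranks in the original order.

5.5, 1.5, 1.5, 4, 5.5, 3

Sorted (descending): 828, 828, 639, 597, 378, 378
The 2 values of 828 occupy positions 1–2 → average rank (1+2)/2 = 1.5.
The 2 values of 378 occupy positions 5–6 → average rank (5+6)/2 = 5.5.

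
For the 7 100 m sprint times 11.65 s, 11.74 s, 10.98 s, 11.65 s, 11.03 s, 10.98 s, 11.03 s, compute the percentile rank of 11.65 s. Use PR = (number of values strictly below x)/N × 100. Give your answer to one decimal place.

N = 7.
Strictly below 11.65: 4. Equal to 11.65: 2.
PR = 4/7 × 100 = 57.1

57.1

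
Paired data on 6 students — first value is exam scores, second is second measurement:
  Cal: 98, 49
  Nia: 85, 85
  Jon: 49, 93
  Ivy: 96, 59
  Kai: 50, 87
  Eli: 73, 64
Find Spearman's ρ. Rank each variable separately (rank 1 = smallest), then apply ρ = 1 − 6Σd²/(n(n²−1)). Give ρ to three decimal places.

Ranks of variable 1: 6, 4, 1, 5, 2, 3
Ranks of variable 2: 1, 4, 6, 2, 5, 3
d = r₁ − r₂: 5, 0, -5, 3, -3, 0
d²: 25, 0, 25, 9, 9, 0; Σd² = 68
ρ = 1 − 6·68/(6·35) = 1 − 408/210 = -0.943

-0.943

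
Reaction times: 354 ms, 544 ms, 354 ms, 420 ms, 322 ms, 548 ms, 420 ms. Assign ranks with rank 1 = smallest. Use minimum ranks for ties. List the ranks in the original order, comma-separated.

Sorted (ascending): 322, 354, 354, 420, 420, 544, 548
The 2 values of 354 occupy positions 2–3 → each gets rank 2.
The 2 values of 420 occupy positions 4–5 → each gets rank 4.

2, 6, 2, 4, 1, 7, 4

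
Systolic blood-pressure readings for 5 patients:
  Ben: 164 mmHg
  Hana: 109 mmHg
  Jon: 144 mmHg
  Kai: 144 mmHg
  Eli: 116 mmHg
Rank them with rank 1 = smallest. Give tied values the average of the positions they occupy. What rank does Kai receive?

3.5

Sorted (ascending): 109, 116, 144, 144, 164
The 2 values of 144 occupy positions 3–4 → average rank (3+4)/2 = 3.5.
Kai has value 144 mmHg → rank 3.5.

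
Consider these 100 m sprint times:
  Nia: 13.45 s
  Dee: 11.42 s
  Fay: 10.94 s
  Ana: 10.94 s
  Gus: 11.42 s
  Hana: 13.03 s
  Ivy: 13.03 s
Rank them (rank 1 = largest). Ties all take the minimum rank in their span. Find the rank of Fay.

Sorted (descending): 13.45, 13.03, 13.03, 11.42, 11.42, 10.94, 10.94
The 2 values of 13.03 occupy positions 2–3 → each gets rank 2.
The 2 values of 11.42 occupy positions 4–5 → each gets rank 4.
The 2 values of 10.94 occupy positions 6–7 → each gets rank 6.
Fay has value 10.94 s → rank 6.

6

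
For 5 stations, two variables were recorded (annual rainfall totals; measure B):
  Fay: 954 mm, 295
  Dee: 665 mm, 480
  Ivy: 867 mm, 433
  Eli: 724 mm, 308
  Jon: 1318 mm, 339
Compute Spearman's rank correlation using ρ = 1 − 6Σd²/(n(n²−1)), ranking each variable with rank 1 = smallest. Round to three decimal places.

Ranks of variable 1: 4, 1, 3, 2, 5
Ranks of variable 2: 1, 5, 4, 2, 3
d = r₁ − r₂: 3, -4, -1, 0, 2
d²: 9, 16, 1, 0, 4; Σd² = 30
ρ = 1 − 6·30/(5·24) = 1 − 180/120 = -0.500

-0.500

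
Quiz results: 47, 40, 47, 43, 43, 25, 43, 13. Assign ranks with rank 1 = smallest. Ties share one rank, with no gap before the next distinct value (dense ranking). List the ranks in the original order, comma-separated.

Sorted (ascending): 13, 25, 40, 43, 43, 43, 47, 47
The 3 values of 43 share dense rank 4.
The 2 values of 47 share dense rank 5.
Remaining distinct values take the next consecutive integers.

5, 3, 5, 4, 4, 2, 4, 1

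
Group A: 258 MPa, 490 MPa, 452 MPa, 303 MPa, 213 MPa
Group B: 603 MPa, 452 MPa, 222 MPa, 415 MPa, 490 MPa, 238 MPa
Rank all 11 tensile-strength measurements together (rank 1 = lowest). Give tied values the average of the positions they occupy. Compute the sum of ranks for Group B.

39

Sorted (ascending): 213, 222, 238, 258, 303, 415, 452, 452, 490, 490, 603
The 2 values of 452 occupy positions 7–8 → average rank (7+8)/2 = 7.5.
The 2 values of 490 occupy positions 9–10 → average rank (9+10)/2 = 9.5.
Group B values → pooled ranks: 603→11, 452→7.5, 222→2, 415→6, 490→9.5, 238→3
Rank sum = 11 + 7.5 + 2 + 6 + 9.5 + 3 = 39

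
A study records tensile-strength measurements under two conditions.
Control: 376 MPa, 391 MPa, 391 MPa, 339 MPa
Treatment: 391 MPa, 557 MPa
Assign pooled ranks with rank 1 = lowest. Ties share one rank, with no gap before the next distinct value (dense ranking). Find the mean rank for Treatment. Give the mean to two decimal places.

3.50

Sorted (ascending): 339, 376, 391, 391, 391, 557
The 3 values of 391 share dense rank 3.
Remaining distinct values take the next consecutive integers.
Treatment values → pooled ranks: 391→3, 557→4
Mean rank = (3 + 4) / 2 = 3.50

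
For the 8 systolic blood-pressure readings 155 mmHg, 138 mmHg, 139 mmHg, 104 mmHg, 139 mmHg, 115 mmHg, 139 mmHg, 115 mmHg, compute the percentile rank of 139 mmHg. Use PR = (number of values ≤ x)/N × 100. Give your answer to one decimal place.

87.5

N = 8.
Strictly below 139: 4. Equal to 139: 3.
PR = 7/8 × 100 = 87.5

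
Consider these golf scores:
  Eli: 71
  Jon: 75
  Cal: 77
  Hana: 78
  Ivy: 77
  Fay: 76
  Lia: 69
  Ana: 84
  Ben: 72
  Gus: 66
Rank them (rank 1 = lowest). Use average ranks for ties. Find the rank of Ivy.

Sorted (ascending): 66, 69, 71, 72, 75, 76, 77, 77, 78, 84
The 2 values of 77 occupy positions 7–8 → average rank (7+8)/2 = 7.5.
Ivy has value 77 → rank 7.5.

7.5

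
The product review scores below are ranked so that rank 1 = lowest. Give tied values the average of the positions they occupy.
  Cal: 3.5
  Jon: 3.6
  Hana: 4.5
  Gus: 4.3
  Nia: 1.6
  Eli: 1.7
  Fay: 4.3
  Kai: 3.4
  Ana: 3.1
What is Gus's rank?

Sorted (ascending): 1.6, 1.7, 3.1, 3.4, 3.5, 3.6, 4.3, 4.3, 4.5
The 2 values of 4.3 occupy positions 7–8 → average rank (7+8)/2 = 7.5.
Gus has value 4.3 → rank 7.5.

7.5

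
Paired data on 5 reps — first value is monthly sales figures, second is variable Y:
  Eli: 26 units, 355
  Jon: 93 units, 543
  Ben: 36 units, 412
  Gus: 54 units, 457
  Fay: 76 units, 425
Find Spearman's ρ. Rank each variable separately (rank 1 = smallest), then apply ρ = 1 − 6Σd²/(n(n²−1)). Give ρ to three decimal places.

Ranks of variable 1: 1, 5, 2, 3, 4
Ranks of variable 2: 1, 5, 2, 4, 3
d = r₁ − r₂: 0, 0, 0, -1, 1
d²: 0, 0, 0, 1, 1; Σd² = 2
ρ = 1 − 6·2/(5·24) = 1 − 12/120 = 0.900

0.900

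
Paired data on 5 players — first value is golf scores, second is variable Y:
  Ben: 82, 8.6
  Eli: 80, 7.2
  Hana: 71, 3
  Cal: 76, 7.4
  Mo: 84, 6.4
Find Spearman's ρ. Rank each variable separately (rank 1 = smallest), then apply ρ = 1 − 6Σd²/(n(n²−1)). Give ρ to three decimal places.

0.300

Ranks of variable 1: 4, 3, 1, 2, 5
Ranks of variable 2: 5, 3, 1, 4, 2
d = r₁ − r₂: -1, 0, 0, -2, 3
d²: 1, 0, 0, 4, 9; Σd² = 14
ρ = 1 − 6·14/(5·24) = 1 − 84/120 = 0.300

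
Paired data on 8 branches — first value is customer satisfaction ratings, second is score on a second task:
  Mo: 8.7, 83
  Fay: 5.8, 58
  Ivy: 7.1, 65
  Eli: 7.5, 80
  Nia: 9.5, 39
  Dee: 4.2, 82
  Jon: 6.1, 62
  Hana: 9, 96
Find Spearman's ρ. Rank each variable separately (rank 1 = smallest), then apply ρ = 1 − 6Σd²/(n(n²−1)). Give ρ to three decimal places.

Ranks of variable 1: 6, 2, 4, 5, 8, 1, 3, 7
Ranks of variable 2: 7, 2, 4, 5, 1, 6, 3, 8
d = r₁ − r₂: -1, 0, 0, 0, 7, -5, 0, -1
d²: 1, 0, 0, 0, 49, 25, 0, 1; Σd² = 76
ρ = 1 − 6·76/(8·63) = 1 − 456/504 = 0.095

0.095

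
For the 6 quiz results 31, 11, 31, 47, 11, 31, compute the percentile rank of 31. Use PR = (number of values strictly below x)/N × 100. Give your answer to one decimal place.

33.3

N = 6.
Strictly below 31: 2. Equal to 31: 3.
PR = 2/6 × 100 = 33.3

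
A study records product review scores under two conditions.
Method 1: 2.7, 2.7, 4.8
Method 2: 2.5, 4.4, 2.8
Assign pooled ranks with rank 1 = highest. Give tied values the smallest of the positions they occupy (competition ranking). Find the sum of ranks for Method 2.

11

Sorted (descending): 4.8, 4.4, 2.8, 2.7, 2.7, 2.5
The 2 values of 2.7 occupy positions 4–5 → each gets rank 4.
Method 2 values → pooled ranks: 2.5→6, 4.4→2, 2.8→3
Rank sum = 6 + 2 + 3 = 11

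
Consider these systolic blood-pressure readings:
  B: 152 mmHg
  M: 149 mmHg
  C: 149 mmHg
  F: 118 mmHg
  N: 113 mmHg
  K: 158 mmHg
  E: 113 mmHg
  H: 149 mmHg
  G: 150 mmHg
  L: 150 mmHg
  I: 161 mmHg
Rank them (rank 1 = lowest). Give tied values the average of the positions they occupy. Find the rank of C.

5

Sorted (ascending): 113, 113, 118, 149, 149, 149, 150, 150, 152, 158, 161
The 2 values of 113 occupy positions 1–2 → average rank (1+2)/2 = 1.5.
The 3 values of 149 occupy positions 4–6 → average rank 5.
The 2 values of 150 occupy positions 7–8 → average rank (7+8)/2 = 7.5.
C has value 149 mmHg → rank 5.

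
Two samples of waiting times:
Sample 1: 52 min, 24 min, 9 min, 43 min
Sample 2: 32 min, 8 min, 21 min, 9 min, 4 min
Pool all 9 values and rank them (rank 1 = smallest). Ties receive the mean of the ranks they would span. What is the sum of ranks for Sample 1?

Sorted (ascending): 4, 8, 9, 9, 21, 24, 32, 43, 52
The 2 values of 9 occupy positions 3–4 → average rank (3+4)/2 = 3.5.
Sample 1 values → pooled ranks: 52→9, 24→6, 9→3.5, 43→8
Rank sum = 9 + 6 + 3.5 + 8 = 26.5

26.5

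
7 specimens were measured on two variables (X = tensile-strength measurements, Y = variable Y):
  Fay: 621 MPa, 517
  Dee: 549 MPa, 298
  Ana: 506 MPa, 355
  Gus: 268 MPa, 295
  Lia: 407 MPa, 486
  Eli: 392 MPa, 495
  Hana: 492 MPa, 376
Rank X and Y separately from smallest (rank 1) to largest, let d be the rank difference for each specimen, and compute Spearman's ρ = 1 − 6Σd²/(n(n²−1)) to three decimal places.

Ranks of variable 1: 7, 6, 5, 1, 3, 2, 4
Ranks of variable 2: 7, 2, 3, 1, 5, 6, 4
d = r₁ − r₂: 0, 4, 2, 0, -2, -4, 0
d²: 0, 16, 4, 0, 4, 16, 0; Σd² = 40
ρ = 1 − 6·40/(7·48) = 1 − 240/336 = 0.286

0.286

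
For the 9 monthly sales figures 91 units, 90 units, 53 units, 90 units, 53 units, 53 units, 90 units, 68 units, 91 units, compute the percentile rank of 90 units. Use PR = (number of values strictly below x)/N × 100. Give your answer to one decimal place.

44.4

N = 9.
Strictly below 90: 4. Equal to 90: 3.
PR = 4/9 × 100 = 44.4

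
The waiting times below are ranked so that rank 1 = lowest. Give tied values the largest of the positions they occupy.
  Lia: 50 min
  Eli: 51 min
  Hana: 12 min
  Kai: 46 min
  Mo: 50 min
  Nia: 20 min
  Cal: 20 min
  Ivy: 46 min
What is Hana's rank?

1

Sorted (ascending): 12, 20, 20, 46, 46, 50, 50, 51
The 2 values of 20 occupy positions 2–3 → each gets rank 3.
The 2 values of 46 occupy positions 4–5 → each gets rank 5.
The 2 values of 50 occupy positions 6–7 → each gets rank 7.
Hana has value 12 min → rank 1.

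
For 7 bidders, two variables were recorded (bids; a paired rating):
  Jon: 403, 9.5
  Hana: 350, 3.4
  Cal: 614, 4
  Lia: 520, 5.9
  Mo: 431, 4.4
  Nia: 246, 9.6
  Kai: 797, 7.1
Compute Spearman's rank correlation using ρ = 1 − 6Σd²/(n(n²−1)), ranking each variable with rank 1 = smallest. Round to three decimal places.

Ranks of variable 1: 3, 2, 6, 5, 4, 1, 7
Ranks of variable 2: 6, 1, 2, 4, 3, 7, 5
d = r₁ − r₂: -3, 1, 4, 1, 1, -6, 2
d²: 9, 1, 16, 1, 1, 36, 4; Σd² = 68
ρ = 1 − 6·68/(7·48) = 1 − 408/336 = -0.214

-0.214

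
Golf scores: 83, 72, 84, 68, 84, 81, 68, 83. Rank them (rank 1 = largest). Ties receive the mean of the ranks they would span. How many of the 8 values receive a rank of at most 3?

Sorted (descending): 84, 84, 83, 83, 81, 72, 68, 68
The 2 values of 84 occupy positions 1–2 → average rank (1+2)/2 = 1.5.
The 2 values of 83 occupy positions 3–4 → average rank (3+4)/2 = 3.5.
The 2 values of 68 occupy positions 7–8 → average rank (7+8)/2 = 7.5.
Ranks ≤ 3: {1.5, 1.5} → 2 values.

2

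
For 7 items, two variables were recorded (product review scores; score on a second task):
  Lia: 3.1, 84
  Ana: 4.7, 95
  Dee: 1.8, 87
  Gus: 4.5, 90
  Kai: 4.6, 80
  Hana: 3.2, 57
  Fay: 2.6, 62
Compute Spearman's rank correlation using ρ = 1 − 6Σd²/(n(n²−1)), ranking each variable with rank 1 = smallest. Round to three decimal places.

0.357

Ranks of variable 1: 3, 7, 1, 5, 6, 4, 2
Ranks of variable 2: 4, 7, 5, 6, 3, 1, 2
d = r₁ − r₂: -1, 0, -4, -1, 3, 3, 0
d²: 1, 0, 16, 1, 9, 9, 0; Σd² = 36
ρ = 1 − 6·36/(7·48) = 1 − 216/336 = 0.357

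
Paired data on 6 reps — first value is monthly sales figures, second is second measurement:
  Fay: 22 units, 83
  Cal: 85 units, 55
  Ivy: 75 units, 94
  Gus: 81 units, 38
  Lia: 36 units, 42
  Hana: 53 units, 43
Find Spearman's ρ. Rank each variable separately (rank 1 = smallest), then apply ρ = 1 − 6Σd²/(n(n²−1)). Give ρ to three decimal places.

-0.143

Ranks of variable 1: 1, 6, 4, 5, 2, 3
Ranks of variable 2: 5, 4, 6, 1, 2, 3
d = r₁ − r₂: -4, 2, -2, 4, 0, 0
d²: 16, 4, 4, 16, 0, 0; Σd² = 40
ρ = 1 − 6·40/(6·35) = 1 − 240/210 = -0.143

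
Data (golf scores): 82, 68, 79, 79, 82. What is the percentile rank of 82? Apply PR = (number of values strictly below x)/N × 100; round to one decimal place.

N = 5.
Strictly below 82: 3. Equal to 82: 2.
PR = 3/5 × 100 = 60.0

60.0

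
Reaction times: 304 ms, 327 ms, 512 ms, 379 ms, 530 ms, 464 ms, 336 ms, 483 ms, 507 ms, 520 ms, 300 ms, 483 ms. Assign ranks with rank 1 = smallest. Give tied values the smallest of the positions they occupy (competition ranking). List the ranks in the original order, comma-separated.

2, 3, 10, 5, 12, 6, 4, 7, 9, 11, 1, 7

Sorted (ascending): 300, 304, 327, 336, 379, 464, 483, 483, 507, 512, 520, 530
The 2 values of 483 occupy positions 7–8 → each gets rank 7.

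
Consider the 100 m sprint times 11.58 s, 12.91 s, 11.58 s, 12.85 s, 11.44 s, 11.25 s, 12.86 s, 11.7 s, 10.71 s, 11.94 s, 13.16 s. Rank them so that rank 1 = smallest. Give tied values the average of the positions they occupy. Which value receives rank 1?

Sorted (ascending): 10.71, 11.25, 11.44, 11.58, 11.58, 11.7, 11.94, 12.85, 12.86, 12.91, 13.16
The 2 values of 11.58 occupy positions 4–5 → average rank (4+5)/2 = 4.5.
Rank 1 → value 10.71.

10.71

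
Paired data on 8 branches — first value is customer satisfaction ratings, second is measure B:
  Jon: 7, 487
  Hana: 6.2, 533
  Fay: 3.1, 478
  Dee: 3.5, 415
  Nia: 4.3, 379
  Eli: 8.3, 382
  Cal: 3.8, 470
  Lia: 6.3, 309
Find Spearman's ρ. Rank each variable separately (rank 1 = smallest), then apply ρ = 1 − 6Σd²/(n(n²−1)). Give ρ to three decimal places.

-0.143

Ranks of variable 1: 7, 5, 1, 2, 4, 8, 3, 6
Ranks of variable 2: 7, 8, 6, 4, 2, 3, 5, 1
d = r₁ − r₂: 0, -3, -5, -2, 2, 5, -2, 5
d²: 0, 9, 25, 4, 4, 25, 4, 25; Σd² = 96
ρ = 1 − 6·96/(8·63) = 1 − 576/504 = -0.143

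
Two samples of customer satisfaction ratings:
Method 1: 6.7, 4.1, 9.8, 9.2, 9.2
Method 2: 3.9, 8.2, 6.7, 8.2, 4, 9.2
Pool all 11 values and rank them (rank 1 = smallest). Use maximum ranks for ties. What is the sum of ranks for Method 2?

32

Sorted (ascending): 3.9, 4, 4.1, 6.7, 6.7, 8.2, 8.2, 9.2, 9.2, 9.2, 9.8
The 2 values of 6.7 occupy positions 4–5 → each gets rank 5.
The 2 values of 8.2 occupy positions 6–7 → each gets rank 7.
The 3 values of 9.2 occupy positions 8–10 → each gets rank 10.
Method 2 values → pooled ranks: 3.9→1, 8.2→7, 6.7→5, 8.2→7, 4→2, 9.2→10
Rank sum = 1 + 7 + 5 + 7 + 2 + 10 = 32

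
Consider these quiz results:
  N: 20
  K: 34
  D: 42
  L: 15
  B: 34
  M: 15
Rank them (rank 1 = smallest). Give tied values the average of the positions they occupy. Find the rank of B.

4.5

Sorted (ascending): 15, 15, 20, 34, 34, 42
The 2 values of 15 occupy positions 1–2 → average rank (1+2)/2 = 1.5.
The 2 values of 34 occupy positions 4–5 → average rank (4+5)/2 = 4.5.
B has value 34 → rank 4.5.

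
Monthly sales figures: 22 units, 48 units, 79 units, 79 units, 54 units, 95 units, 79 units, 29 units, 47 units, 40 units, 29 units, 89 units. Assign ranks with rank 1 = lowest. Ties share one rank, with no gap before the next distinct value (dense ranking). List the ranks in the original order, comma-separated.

1, 5, 7, 7, 6, 9, 7, 2, 4, 3, 2, 8

Sorted (ascending): 22, 29, 29, 40, 47, 48, 54, 79, 79, 79, 89, 95
The 2 values of 29 share dense rank 2.
The 3 values of 79 share dense rank 7.
Remaining distinct values take the next consecutive integers.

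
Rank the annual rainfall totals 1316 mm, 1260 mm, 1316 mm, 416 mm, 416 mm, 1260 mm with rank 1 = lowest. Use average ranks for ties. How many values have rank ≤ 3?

2

Sorted (ascending): 416, 416, 1260, 1260, 1316, 1316
The 2 values of 416 occupy positions 1–2 → average rank (1+2)/2 = 1.5.
The 2 values of 1260 occupy positions 3–4 → average rank (3+4)/2 = 3.5.
The 2 values of 1316 occupy positions 5–6 → average rank (5+6)/2 = 5.5.
Ranks ≤ 3: {1.5, 1.5} → 2 values.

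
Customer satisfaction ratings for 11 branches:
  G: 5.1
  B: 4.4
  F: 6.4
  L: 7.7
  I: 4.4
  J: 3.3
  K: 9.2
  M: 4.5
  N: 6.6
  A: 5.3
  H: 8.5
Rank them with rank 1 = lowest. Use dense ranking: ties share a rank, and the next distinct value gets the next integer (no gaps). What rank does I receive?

Sorted (ascending): 3.3, 4.4, 4.4, 4.5, 5.1, 5.3, 6.4, 6.6, 7.7, 8.5, 9.2
The 2 values of 4.4 share dense rank 2.
Remaining distinct values take the next consecutive integers.
I has value 4.4 → rank 2.

2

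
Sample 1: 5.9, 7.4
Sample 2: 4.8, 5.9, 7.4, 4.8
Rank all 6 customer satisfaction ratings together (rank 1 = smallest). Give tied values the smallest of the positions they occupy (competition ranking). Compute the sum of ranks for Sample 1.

8

Sorted (ascending): 4.8, 4.8, 5.9, 5.9, 7.4, 7.4
The 2 values of 4.8 occupy positions 1–2 → each gets rank 1.
The 2 values of 5.9 occupy positions 3–4 → each gets rank 3.
The 2 values of 7.4 occupy positions 5–6 → each gets rank 5.
Sample 1 values → pooled ranks: 5.9→3, 7.4→5
Rank sum = 3 + 5 = 8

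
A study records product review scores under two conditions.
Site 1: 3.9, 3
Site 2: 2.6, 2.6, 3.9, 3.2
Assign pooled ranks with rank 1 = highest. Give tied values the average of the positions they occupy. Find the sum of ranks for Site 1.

Sorted (descending): 3.9, 3.9, 3.2, 3, 2.6, 2.6
The 2 values of 3.9 occupy positions 1–2 → average rank (1+2)/2 = 1.5.
The 2 values of 2.6 occupy positions 5–6 → average rank (5+6)/2 = 5.5.
Site 1 values → pooled ranks: 3.9→1.5, 3→4
Rank sum = 1.5 + 4 = 5.5

5.5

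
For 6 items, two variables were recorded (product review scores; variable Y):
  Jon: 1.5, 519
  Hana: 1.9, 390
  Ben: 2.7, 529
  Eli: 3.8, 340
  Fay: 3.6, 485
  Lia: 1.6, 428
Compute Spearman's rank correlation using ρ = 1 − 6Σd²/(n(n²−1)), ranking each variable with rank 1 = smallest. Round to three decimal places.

Ranks of variable 1: 1, 3, 4, 6, 5, 2
Ranks of variable 2: 5, 2, 6, 1, 4, 3
d = r₁ − r₂: -4, 1, -2, 5, 1, -1
d²: 16, 1, 4, 25, 1, 1; Σd² = 48
ρ = 1 − 6·48/(6·35) = 1 − 288/210 = -0.371

-0.371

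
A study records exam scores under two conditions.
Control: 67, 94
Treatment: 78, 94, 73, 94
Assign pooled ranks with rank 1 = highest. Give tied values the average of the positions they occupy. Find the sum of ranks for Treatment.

13

Sorted (descending): 94, 94, 94, 78, 73, 67
The 3 values of 94 occupy positions 1–3 → average rank 2.
Treatment values → pooled ranks: 78→4, 94→2, 73→5, 94→2
Rank sum = 4 + 2 + 5 + 2 = 13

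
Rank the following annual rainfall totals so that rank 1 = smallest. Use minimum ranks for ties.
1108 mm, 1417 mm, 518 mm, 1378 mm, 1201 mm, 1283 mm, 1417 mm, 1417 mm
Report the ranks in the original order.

2, 6, 1, 5, 3, 4, 6, 6

Sorted (ascending): 518, 1108, 1201, 1283, 1378, 1417, 1417, 1417
The 3 values of 1417 occupy positions 6–8 → each gets rank 6.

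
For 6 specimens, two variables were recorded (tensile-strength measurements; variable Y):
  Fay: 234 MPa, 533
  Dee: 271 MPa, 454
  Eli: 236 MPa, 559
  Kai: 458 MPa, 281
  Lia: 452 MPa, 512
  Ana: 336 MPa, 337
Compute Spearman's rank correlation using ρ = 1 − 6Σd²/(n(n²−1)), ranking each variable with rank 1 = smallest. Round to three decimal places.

Ranks of variable 1: 1, 3, 2, 6, 5, 4
Ranks of variable 2: 5, 3, 6, 1, 4, 2
d = r₁ − r₂: -4, 0, -4, 5, 1, 2
d²: 16, 0, 16, 25, 1, 4; Σd² = 62
ρ = 1 − 6·62/(6·35) = 1 − 372/210 = -0.771

-0.771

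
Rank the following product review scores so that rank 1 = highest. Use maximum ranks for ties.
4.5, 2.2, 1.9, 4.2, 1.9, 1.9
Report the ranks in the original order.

1, 3, 6, 2, 6, 6

Sorted (descending): 4.5, 4.2, 2.2, 1.9, 1.9, 1.9
The 3 values of 1.9 occupy positions 4–6 → each gets rank 6.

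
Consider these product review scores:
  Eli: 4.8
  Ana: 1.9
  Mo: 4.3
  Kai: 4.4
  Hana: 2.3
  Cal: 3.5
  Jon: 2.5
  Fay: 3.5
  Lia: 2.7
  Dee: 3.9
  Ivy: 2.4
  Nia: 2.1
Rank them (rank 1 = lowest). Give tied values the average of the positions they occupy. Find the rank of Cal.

7.5

Sorted (ascending): 1.9, 2.1, 2.3, 2.4, 2.5, 2.7, 3.5, 3.5, 3.9, 4.3, 4.4, 4.8
The 2 values of 3.5 occupy positions 7–8 → average rank (7+8)/2 = 7.5.
Cal has value 3.5 → rank 7.5.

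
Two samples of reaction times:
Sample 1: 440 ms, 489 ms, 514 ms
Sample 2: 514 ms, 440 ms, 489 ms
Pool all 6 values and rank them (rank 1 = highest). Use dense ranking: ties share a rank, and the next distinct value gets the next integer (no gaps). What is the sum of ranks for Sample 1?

Sorted (descending): 514, 514, 489, 489, 440, 440
The 2 values of 514 share dense rank 1.
The 2 values of 489 share dense rank 2.
The 2 values of 440 share dense rank 3.
Sample 1 values → pooled ranks: 440→3, 489→2, 514→1
Rank sum = 3 + 2 + 1 = 6

6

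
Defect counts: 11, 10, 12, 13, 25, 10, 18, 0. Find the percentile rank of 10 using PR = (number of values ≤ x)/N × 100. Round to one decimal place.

37.5

N = 8.
Strictly below 10: 1. Equal to 10: 2.
PR = 3/8 × 100 = 37.5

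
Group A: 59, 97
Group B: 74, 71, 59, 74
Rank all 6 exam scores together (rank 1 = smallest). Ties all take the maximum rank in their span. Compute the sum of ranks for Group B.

15

Sorted (ascending): 59, 59, 71, 74, 74, 97
The 2 values of 59 occupy positions 1–2 → each gets rank 2.
The 2 values of 74 occupy positions 4–5 → each gets rank 5.
Group B values → pooled ranks: 74→5, 71→3, 59→2, 74→5
Rank sum = 5 + 3 + 2 + 5 = 15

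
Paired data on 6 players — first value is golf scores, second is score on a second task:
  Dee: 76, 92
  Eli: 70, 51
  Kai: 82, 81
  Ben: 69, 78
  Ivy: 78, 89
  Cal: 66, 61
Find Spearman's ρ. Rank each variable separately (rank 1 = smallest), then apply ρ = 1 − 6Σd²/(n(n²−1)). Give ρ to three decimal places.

0.600

Ranks of variable 1: 4, 3, 6, 2, 5, 1
Ranks of variable 2: 6, 1, 4, 3, 5, 2
d = r₁ − r₂: -2, 2, 2, -1, 0, -1
d²: 4, 4, 4, 1, 0, 1; Σd² = 14
ρ = 1 − 6·14/(6·35) = 1 − 84/210 = 0.600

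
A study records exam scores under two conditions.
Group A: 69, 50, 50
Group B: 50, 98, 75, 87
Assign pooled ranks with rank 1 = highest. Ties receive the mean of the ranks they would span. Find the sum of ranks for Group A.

16

Sorted (descending): 98, 87, 75, 69, 50, 50, 50
The 3 values of 50 occupy positions 5–7 → average rank 6.
Group A values → pooled ranks: 69→4, 50→6, 50→6
Rank sum = 4 + 6 + 6 = 16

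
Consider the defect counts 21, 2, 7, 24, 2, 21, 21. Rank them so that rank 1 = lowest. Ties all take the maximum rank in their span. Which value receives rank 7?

24

Sorted (ascending): 2, 2, 7, 21, 21, 21, 24
The 2 values of 2 occupy positions 1–2 → each gets rank 2.
The 3 values of 21 occupy positions 4–6 → each gets rank 6.
Rank 7 → value 24.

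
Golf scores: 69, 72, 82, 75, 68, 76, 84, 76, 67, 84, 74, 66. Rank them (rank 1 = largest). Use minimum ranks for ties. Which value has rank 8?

72

Sorted (descending): 84, 84, 82, 76, 76, 75, 74, 72, 69, 68, 67, 66
The 2 values of 84 occupy positions 1–2 → each gets rank 1.
The 2 values of 76 occupy positions 4–5 → each gets rank 4.
Rank 8 → value 72.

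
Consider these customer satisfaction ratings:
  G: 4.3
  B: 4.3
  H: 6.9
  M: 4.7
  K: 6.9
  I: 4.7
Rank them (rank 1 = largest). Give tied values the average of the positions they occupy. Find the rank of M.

3.5

Sorted (descending): 6.9, 6.9, 4.7, 4.7, 4.3, 4.3
The 2 values of 6.9 occupy positions 1–2 → average rank (1+2)/2 = 1.5.
The 2 values of 4.7 occupy positions 3–4 → average rank (3+4)/2 = 3.5.
The 2 values of 4.3 occupy positions 5–6 → average rank (5+6)/2 = 5.5.
M has value 4.7 → rank 3.5.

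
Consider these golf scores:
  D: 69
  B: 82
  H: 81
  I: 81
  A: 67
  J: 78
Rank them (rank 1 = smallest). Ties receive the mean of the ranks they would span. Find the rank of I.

Sorted (ascending): 67, 69, 78, 81, 81, 82
The 2 values of 81 occupy positions 4–5 → average rank (4+5)/2 = 4.5.
I has value 81 → rank 4.5.

4.5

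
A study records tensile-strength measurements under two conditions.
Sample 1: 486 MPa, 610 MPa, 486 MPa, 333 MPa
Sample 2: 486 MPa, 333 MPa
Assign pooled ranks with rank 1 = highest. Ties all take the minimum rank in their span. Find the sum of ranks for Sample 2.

7

Sorted (descending): 610, 486, 486, 486, 333, 333
The 3 values of 486 occupy positions 2–4 → each gets rank 2.
The 2 values of 333 occupy positions 5–6 → each gets rank 5.
Sample 2 values → pooled ranks: 486→2, 333→5
Rank sum = 2 + 5 = 7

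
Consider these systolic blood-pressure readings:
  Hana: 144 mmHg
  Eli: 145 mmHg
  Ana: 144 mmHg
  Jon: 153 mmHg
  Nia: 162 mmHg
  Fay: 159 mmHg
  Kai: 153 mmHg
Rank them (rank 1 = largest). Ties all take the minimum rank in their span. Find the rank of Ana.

6

Sorted (descending): 162, 159, 153, 153, 145, 144, 144
The 2 values of 153 occupy positions 3–4 → each gets rank 3.
The 2 values of 144 occupy positions 6–7 → each gets rank 6.
Ana has value 144 mmHg → rank 6.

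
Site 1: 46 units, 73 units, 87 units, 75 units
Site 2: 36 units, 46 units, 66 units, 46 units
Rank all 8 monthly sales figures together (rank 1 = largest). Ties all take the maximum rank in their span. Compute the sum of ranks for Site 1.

Sorted (descending): 87, 75, 73, 66, 46, 46, 46, 36
The 3 values of 46 occupy positions 5–7 → each gets rank 7.
Site 1 values → pooled ranks: 46→7, 73→3, 87→1, 75→2
Rank sum = 7 + 3 + 1 + 2 = 13

13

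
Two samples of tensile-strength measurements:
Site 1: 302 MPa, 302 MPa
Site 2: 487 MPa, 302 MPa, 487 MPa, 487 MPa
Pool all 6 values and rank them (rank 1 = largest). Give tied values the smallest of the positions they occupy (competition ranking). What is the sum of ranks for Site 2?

7

Sorted (descending): 487, 487, 487, 302, 302, 302
The 3 values of 487 occupy positions 1–3 → each gets rank 1.
The 3 values of 302 occupy positions 4–6 → each gets rank 4.
Site 2 values → pooled ranks: 487→1, 302→4, 487→1, 487→1
Rank sum = 1 + 4 + 1 + 1 = 7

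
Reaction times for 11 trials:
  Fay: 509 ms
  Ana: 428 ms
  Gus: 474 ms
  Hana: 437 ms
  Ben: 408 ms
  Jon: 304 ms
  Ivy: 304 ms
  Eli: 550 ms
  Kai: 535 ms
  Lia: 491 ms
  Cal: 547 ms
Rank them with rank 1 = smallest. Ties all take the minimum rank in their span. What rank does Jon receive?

1

Sorted (ascending): 304, 304, 408, 428, 437, 474, 491, 509, 535, 547, 550
The 2 values of 304 occupy positions 1–2 → each gets rank 1.
Jon has value 304 ms → rank 1.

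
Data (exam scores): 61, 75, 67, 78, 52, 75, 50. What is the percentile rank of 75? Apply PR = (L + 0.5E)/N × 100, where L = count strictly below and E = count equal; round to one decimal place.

N = 7.
Strictly below 75: 4. Equal to 75: 2.
PR = (4 + 0.5·2)/7 × 100 = 71.4

71.4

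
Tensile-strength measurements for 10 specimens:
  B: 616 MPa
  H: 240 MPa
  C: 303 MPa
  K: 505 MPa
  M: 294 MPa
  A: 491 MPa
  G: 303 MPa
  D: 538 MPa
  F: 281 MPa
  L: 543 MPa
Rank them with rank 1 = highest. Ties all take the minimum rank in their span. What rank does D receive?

3

Sorted (descending): 616, 543, 538, 505, 491, 303, 303, 294, 281, 240
The 2 values of 303 occupy positions 6–7 → each gets rank 6.
D has value 538 MPa → rank 3.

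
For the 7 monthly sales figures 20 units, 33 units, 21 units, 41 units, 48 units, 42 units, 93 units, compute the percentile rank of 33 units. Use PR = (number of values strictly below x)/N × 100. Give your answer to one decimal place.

28.6

N = 7.
Strictly below 33: 2. Equal to 33: 1.
PR = 2/7 × 100 = 28.6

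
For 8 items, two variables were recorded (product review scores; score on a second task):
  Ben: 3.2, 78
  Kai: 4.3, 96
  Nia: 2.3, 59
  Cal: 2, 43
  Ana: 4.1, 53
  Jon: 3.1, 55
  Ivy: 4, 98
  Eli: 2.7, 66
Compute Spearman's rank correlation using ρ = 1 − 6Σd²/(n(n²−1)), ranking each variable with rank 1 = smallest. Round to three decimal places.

Ranks of variable 1: 5, 8, 2, 1, 7, 4, 6, 3
Ranks of variable 2: 6, 7, 4, 1, 2, 3, 8, 5
d = r₁ − r₂: -1, 1, -2, 0, 5, 1, -2, -2
d²: 1, 1, 4, 0, 25, 1, 4, 4; Σd² = 40
ρ = 1 − 6·40/(8·63) = 1 − 240/504 = 0.524

0.524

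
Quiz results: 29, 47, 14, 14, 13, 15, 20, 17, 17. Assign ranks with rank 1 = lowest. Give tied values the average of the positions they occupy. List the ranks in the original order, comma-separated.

Sorted (ascending): 13, 14, 14, 15, 17, 17, 20, 29, 47
The 2 values of 14 occupy positions 2–3 → average rank (2+3)/2 = 2.5.
The 2 values of 17 occupy positions 5–6 → average rank (5+6)/2 = 5.5.

8, 9, 2.5, 2.5, 1, 4, 7, 5.5, 5.5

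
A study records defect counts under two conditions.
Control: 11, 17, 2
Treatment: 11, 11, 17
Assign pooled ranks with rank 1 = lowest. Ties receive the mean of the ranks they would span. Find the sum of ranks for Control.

Sorted (ascending): 2, 11, 11, 11, 17, 17
The 3 values of 11 occupy positions 2–4 → average rank 3.
The 2 values of 17 occupy positions 5–6 → average rank (5+6)/2 = 5.5.
Control values → pooled ranks: 11→3, 17→5.5, 2→1
Rank sum = 3 + 5.5 + 1 = 9.5

9.5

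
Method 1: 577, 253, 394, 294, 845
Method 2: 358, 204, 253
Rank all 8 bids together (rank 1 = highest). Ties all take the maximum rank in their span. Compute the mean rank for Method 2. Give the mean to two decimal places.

Sorted (descending): 845, 577, 394, 358, 294, 253, 253, 204
The 2 values of 253 occupy positions 6–7 → each gets rank 7.
Method 2 values → pooled ranks: 358→4, 204→8, 253→7
Mean rank = (4 + 8 + 7) / 3 = 6.33

6.33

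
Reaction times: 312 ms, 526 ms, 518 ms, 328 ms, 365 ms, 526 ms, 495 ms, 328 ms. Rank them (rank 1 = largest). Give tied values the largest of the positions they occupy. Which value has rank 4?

495

Sorted (descending): 526, 526, 518, 495, 365, 328, 328, 312
The 2 values of 526 occupy positions 1–2 → each gets rank 2.
The 2 values of 328 occupy positions 6–7 → each gets rank 7.
Rank 4 → value 495.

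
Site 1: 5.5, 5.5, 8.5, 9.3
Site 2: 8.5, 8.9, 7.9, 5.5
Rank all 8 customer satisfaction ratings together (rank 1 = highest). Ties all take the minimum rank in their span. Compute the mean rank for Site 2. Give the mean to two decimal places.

4.00

Sorted (descending): 9.3, 8.9, 8.5, 8.5, 7.9, 5.5, 5.5, 5.5
The 2 values of 8.5 occupy positions 3–4 → each gets rank 3.
The 3 values of 5.5 occupy positions 6–8 → each gets rank 6.
Site 2 values → pooled ranks: 8.5→3, 8.9→2, 7.9→5, 5.5→6
Mean rank = (3 + 2 + 5 + 6) / 4 = 4.00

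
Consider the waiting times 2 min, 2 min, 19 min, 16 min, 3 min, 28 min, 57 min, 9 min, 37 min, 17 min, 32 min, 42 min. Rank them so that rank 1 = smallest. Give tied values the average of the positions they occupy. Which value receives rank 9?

32

Sorted (ascending): 2, 2, 3, 9, 16, 17, 19, 28, 32, 37, 42, 57
The 2 values of 2 occupy positions 1–2 → average rank (1+2)/2 = 1.5.
Rank 9 → value 32.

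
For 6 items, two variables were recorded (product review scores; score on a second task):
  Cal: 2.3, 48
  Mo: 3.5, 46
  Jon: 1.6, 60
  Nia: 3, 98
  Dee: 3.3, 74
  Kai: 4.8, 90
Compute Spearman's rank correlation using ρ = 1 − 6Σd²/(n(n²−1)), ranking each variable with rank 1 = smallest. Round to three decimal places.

Ranks of variable 1: 2, 5, 1, 3, 4, 6
Ranks of variable 2: 2, 1, 3, 6, 4, 5
d = r₁ − r₂: 0, 4, -2, -3, 0, 1
d²: 0, 16, 4, 9, 0, 1; Σd² = 30
ρ = 1 − 6·30/(6·35) = 1 − 180/210 = 0.143

0.143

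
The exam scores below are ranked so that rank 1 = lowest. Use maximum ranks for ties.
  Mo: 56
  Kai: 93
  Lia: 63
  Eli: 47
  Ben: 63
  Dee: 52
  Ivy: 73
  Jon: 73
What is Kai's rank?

Sorted (ascending): 47, 52, 56, 63, 63, 73, 73, 93
The 2 values of 63 occupy positions 4–5 → each gets rank 5.
The 2 values of 73 occupy positions 6–7 → each gets rank 7.
Kai has value 93 → rank 8.

8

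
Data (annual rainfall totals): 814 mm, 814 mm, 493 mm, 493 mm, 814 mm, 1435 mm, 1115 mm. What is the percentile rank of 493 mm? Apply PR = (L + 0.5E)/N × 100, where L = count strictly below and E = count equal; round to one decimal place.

N = 7.
Strictly below 493: 0. Equal to 493: 2.
PR = (0 + 0.5·2)/7 × 100 = 14.3

14.3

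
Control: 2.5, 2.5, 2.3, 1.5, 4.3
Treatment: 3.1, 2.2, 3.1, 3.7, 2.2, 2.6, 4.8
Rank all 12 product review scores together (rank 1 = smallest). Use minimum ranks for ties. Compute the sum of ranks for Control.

Sorted (ascending): 1.5, 2.2, 2.2, 2.3, 2.5, 2.5, 2.6, 3.1, 3.1, 3.7, 4.3, 4.8
The 2 values of 2.2 occupy positions 2–3 → each gets rank 2.
The 2 values of 2.5 occupy positions 5–6 → each gets rank 5.
The 2 values of 3.1 occupy positions 8–9 → each gets rank 8.
Control values → pooled ranks: 2.5→5, 2.5→5, 2.3→4, 1.5→1, 4.3→11
Rank sum = 5 + 5 + 4 + 1 + 11 = 26

26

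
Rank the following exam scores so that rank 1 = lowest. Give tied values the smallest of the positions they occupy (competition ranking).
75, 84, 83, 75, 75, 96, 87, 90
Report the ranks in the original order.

Sorted (ascending): 75, 75, 75, 83, 84, 87, 90, 96
The 3 values of 75 occupy positions 1–3 → each gets rank 1.

1, 5, 4, 1, 1, 8, 6, 7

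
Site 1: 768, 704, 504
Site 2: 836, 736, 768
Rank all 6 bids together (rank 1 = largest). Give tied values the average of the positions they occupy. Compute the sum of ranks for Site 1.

Sorted (descending): 836, 768, 768, 736, 704, 504
The 2 values of 768 occupy positions 2–3 → average rank (2+3)/2 = 2.5.
Site 1 values → pooled ranks: 768→2.5, 704→5, 504→6
Rank sum = 2.5 + 5 + 6 = 13.5

13.5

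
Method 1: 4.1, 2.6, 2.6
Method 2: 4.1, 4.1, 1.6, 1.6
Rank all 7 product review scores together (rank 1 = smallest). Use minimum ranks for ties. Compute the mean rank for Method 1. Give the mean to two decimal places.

Sorted (ascending): 1.6, 1.6, 2.6, 2.6, 4.1, 4.1, 4.1
The 2 values of 1.6 occupy positions 1–2 → each gets rank 1.
The 2 values of 2.6 occupy positions 3–4 → each gets rank 3.
The 3 values of 4.1 occupy positions 5–7 → each gets rank 5.
Method 1 values → pooled ranks: 4.1→5, 2.6→3, 2.6→3
Mean rank = (5 + 3 + 3) / 3 = 3.67

3.67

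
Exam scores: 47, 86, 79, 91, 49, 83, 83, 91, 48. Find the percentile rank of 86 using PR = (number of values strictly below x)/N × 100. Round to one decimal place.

N = 9.
Strictly below 86: 6. Equal to 86: 1.
PR = 6/9 × 100 = 66.7

66.7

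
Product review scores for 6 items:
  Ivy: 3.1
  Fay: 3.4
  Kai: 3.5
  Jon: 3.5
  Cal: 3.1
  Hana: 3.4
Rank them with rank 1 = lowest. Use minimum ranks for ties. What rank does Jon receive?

5

Sorted (ascending): 3.1, 3.1, 3.4, 3.4, 3.5, 3.5
The 2 values of 3.1 occupy positions 1–2 → each gets rank 1.
The 2 values of 3.4 occupy positions 3–4 → each gets rank 3.
The 2 values of 3.5 occupy positions 5–6 → each gets rank 5.
Jon has value 3.5 → rank 5.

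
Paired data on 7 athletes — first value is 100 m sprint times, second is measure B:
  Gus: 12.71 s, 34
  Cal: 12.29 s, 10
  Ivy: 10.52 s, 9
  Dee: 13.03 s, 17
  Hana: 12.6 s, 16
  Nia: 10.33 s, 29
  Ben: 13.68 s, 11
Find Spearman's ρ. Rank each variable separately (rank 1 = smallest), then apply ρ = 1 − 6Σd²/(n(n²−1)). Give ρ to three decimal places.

0.143

Ranks of variable 1: 5, 3, 2, 6, 4, 1, 7
Ranks of variable 2: 7, 2, 1, 5, 4, 6, 3
d = r₁ − r₂: -2, 1, 1, 1, 0, -5, 4
d²: 4, 1, 1, 1, 0, 25, 16; Σd² = 48
ρ = 1 − 6·48/(7·48) = 1 − 288/336 = 0.143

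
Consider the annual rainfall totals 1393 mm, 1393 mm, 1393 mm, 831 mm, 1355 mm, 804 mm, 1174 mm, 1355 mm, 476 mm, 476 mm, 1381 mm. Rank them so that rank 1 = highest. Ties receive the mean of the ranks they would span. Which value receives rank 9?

Sorted (descending): 1393, 1393, 1393, 1381, 1355, 1355, 1174, 831, 804, 476, 476
The 3 values of 1393 occupy positions 1–3 → average rank 2.
The 2 values of 1355 occupy positions 5–6 → average rank (5+6)/2 = 5.5.
The 2 values of 476 occupy positions 10–11 → average rank (10+11)/2 = 10.5.
Rank 9 → value 804.

804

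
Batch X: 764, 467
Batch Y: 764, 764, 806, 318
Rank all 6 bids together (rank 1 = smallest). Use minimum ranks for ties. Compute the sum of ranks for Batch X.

5

Sorted (ascending): 318, 467, 764, 764, 764, 806
The 3 values of 764 occupy positions 3–5 → each gets rank 3.
Batch X values → pooled ranks: 764→3, 467→2
Rank sum = 3 + 2 = 5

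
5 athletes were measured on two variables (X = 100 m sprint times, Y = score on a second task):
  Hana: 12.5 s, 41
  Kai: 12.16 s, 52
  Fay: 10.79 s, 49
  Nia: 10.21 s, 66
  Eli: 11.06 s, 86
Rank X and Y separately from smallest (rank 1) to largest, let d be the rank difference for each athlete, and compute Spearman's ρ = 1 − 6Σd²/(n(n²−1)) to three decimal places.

-0.500

Ranks of variable 1: 5, 4, 2, 1, 3
Ranks of variable 2: 1, 3, 2, 4, 5
d = r₁ − r₂: 4, 1, 0, -3, -2
d²: 16, 1, 0, 9, 4; Σd² = 30
ρ = 1 − 6·30/(5·24) = 1 − 180/120 = -0.500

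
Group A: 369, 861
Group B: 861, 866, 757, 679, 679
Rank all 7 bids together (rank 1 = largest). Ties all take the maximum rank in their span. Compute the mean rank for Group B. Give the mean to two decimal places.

Sorted (descending): 866, 861, 861, 757, 679, 679, 369
The 2 values of 861 occupy positions 2–3 → each gets rank 3.
The 2 values of 679 occupy positions 5–6 → each gets rank 6.
Group B values → pooled ranks: 861→3, 866→1, 757→4, 679→6, 679→6
Mean rank = (3 + 1 + 4 + 6 + 6) / 5 = 4.00

4.00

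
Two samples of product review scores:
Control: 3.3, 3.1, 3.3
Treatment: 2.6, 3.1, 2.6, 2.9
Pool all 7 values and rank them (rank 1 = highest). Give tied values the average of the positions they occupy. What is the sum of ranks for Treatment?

Sorted (descending): 3.3, 3.3, 3.1, 3.1, 2.9, 2.6, 2.6
The 2 values of 3.3 occupy positions 1–2 → average rank (1+2)/2 = 1.5.
The 2 values of 3.1 occupy positions 3–4 → average rank (3+4)/2 = 3.5.
The 2 values of 2.6 occupy positions 6–7 → average rank (6+7)/2 = 6.5.
Treatment values → pooled ranks: 2.6→6.5, 3.1→3.5, 2.6→6.5, 2.9→5
Rank sum = 6.5 + 3.5 + 6.5 + 5 = 21.5

21.5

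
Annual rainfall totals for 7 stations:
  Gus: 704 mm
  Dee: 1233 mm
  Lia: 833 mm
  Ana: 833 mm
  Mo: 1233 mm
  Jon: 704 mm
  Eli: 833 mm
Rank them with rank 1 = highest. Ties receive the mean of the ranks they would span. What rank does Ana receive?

Sorted (descending): 1233, 1233, 833, 833, 833, 704, 704
The 2 values of 1233 occupy positions 1–2 → average rank (1+2)/2 = 1.5.
The 3 values of 833 occupy positions 3–5 → average rank 4.
The 2 values of 704 occupy positions 6–7 → average rank (6+7)/2 = 6.5.
Ana has value 833 mm → rank 4.

4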